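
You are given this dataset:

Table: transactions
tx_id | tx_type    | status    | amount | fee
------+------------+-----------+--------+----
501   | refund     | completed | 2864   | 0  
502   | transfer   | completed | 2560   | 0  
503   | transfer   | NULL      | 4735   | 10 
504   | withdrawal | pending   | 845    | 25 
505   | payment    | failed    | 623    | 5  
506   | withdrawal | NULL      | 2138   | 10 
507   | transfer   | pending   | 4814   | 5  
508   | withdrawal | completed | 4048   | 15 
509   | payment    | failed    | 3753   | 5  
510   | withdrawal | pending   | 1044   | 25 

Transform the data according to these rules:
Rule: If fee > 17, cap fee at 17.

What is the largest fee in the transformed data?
17

Step 1: Original maximum fee = 25
Step 2: Apply cap at 17
Step 3: 2 records had fee > 17 and were capped
Step 4: Maximum after transformation = 17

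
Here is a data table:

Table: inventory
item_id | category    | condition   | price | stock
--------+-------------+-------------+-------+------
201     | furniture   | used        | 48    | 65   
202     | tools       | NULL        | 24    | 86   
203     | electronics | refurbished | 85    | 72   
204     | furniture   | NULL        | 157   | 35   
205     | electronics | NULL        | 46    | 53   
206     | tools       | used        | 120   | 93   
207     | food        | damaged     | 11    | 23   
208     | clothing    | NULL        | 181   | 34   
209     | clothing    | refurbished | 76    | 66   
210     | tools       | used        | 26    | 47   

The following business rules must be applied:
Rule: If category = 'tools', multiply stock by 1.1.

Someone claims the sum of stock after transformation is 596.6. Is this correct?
Yes, the result is correct.

Step 1: Calculate the correct sum after transformation
Step 2: Apply multiplier 1.1 to records where category = 'tools'
Step 3: Correct result = 596.6
Step 4: Claimed result = 596.6
Step 5: 596.6 = 596.6 ✓
Conclusion: The claimed result is correct.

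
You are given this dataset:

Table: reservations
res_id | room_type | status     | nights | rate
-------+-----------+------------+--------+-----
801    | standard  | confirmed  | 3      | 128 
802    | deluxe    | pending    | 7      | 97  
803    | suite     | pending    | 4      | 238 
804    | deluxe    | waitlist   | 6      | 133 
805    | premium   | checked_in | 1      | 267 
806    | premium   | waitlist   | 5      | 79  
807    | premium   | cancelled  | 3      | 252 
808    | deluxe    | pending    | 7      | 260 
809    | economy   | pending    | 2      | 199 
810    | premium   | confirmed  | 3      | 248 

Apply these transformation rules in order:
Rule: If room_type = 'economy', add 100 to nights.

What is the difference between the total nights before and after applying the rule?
100

Step 1: Original sum of nights = 41
Step 2: 1 records have room_type = 'economy'
Step 3: Each affected record changes by 100
Step 4: Total change = 1 × 100 = 100
Step 5: New sum = 41 + 100 = 141
Step 6: Difference = |141 - 41| = 100
        (Sum increased by 100)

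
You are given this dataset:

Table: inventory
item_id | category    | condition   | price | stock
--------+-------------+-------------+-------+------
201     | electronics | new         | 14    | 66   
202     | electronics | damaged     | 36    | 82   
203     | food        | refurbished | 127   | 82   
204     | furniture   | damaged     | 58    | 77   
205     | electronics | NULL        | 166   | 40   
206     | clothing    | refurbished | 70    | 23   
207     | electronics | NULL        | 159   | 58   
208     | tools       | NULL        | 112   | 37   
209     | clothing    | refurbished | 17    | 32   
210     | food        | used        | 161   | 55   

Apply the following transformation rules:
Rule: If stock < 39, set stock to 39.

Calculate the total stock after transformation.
577

Step 1: 3 records have stock < 39
Step 2: These records originally summed to 92
Step 3: After setting to minimum: 3 × 39 = 117
Step 4: Unaffected records sum: 460
Step 5: Final sum = 117 + 460 = 577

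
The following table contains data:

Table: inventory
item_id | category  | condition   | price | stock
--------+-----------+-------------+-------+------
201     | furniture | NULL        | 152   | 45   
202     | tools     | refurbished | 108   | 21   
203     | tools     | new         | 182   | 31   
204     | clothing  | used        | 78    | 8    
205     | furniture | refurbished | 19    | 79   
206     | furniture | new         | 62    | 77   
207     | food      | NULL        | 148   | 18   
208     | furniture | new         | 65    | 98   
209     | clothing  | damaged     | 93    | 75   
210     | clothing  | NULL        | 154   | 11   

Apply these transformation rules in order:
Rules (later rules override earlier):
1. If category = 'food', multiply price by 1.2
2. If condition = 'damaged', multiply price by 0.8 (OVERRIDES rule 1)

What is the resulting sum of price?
1072.0

Step 1: Rule 2 takes priority for records with condition = 'damaged'
  - 1 records: 93 × 0.8 = 74.4
Step 2: Rule 1 applies to remaining records with category = 'food'
  - 1 records: 148 × 1.2 = 177.6
Step 3: Other records unchanged: 820
Step 4: Final sum = 74.4 + 177.6 + 820 = 1072.0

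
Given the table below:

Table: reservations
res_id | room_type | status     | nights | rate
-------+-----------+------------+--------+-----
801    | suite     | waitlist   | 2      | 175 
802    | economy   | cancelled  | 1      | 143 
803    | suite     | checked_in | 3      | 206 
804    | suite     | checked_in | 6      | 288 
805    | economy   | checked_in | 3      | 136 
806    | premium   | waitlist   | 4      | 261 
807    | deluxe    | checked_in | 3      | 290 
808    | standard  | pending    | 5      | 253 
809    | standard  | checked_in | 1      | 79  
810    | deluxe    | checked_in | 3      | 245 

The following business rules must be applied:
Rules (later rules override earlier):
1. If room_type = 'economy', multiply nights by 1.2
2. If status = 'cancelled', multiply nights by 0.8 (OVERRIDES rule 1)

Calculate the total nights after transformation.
31.4

Step 1: Rule 2 takes priority for records with status = 'cancelled'
  - 1 records: 1 × 0.8 = 0.8
Step 2: Rule 1 applies to remaining records with room_type = 'economy'
  - 1 records: 3 × 1.2 = 3.6
Step 3: Other records unchanged: 27
Step 4: Final sum = 0.8 + 3.6 + 27 = 31.4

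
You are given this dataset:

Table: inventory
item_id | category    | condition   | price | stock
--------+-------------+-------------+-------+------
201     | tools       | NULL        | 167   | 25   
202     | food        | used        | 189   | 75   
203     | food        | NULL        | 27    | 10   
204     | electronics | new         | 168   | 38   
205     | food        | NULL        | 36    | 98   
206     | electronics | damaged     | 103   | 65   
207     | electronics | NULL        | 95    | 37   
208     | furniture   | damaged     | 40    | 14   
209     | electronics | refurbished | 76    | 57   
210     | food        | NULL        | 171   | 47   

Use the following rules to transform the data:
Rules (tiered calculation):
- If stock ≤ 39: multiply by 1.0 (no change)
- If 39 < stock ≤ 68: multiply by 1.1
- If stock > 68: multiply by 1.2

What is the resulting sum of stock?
517.5

Step 1: Tier 1 (stock ≤ 39): 5 records, sum = 124 × 1.0 = 124.0
Step 2: Tier 2 (39 < stock ≤ 68): 3 records, sum = 169 × 1.1 = 185.9
Step 3: Tier 3 (stock > 68): 2 records, sum = 173 × 1.2 = 207.6
Step 4: Final sum = 124.0 + 185.9 + 207.6 = 517.5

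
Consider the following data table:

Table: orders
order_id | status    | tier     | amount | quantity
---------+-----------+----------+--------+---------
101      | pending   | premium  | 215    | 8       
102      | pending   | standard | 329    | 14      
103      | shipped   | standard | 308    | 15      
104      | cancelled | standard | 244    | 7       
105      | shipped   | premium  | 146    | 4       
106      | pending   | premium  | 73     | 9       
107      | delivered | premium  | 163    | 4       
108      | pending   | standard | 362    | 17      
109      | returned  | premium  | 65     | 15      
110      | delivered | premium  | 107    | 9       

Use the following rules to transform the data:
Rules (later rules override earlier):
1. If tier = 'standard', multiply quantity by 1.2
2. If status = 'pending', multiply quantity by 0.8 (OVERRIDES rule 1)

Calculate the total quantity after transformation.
96.8

Step 1: Rule 2 takes priority for records with status = 'pending'
  - 4 records: 48 × 0.8 = 38.4
Step 2: Rule 1 applies to remaining records with tier = 'standard'
  - 2 records: 22 × 1.2 = 26.4
Step 3: Other records unchanged: 32
Step 4: Final sum = 38.4 + 26.4 + 32 = 96.8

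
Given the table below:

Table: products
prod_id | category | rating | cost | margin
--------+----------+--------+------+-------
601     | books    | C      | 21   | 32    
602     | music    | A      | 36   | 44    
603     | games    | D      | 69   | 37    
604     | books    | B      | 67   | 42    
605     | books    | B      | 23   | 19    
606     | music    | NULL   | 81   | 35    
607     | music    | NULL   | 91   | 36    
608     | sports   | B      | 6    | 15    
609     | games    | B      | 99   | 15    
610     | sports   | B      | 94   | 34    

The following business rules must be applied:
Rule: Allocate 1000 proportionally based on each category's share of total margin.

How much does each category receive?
books: 300.97, games: 168.28, music: 372.17, sports: 158.58

Step 1: Calculate total margin = 309
Step 2: Calculate each category's proportion:
  books: 93/309 = 30.10% → 300.97
  games: 52/309 = 16.83% → 168.28
  music: 115/309 = 37.22% → 372.17
  sports: 49/309 = 15.86% → 158.58
Step 3: Verify: sum of allocations ≈ 1000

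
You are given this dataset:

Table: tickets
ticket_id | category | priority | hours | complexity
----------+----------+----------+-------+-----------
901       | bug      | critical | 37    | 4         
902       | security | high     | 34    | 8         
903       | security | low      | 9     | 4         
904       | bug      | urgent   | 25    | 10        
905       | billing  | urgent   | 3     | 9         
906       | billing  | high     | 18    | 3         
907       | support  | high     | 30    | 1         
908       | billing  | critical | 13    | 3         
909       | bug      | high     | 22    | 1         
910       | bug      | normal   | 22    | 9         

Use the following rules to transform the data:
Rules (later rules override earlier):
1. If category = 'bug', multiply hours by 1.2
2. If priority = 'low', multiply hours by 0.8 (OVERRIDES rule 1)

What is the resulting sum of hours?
232.4

Step 1: Rule 2 takes priority for records with priority = 'low'
  - 1 records: 9 × 0.8 = 7.2
Step 2: Rule 1 applies to remaining records with category = 'bug'
  - 4 records: 106 × 1.2 = 127.2
Step 3: Other records unchanged: 98
Step 4: Final sum = 7.2 + 127.2 + 98 = 232.4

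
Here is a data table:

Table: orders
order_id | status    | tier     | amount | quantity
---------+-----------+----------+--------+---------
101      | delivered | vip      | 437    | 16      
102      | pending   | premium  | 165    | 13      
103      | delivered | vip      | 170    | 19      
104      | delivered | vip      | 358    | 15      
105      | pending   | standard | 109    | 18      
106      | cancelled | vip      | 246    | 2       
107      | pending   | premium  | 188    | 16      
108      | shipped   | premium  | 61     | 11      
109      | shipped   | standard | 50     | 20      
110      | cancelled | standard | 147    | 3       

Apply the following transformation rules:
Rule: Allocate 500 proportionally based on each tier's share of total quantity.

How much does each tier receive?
premium: 150.38, standard: 154.14, vip: 195.49

Step 1: Calculate total quantity = 133
Step 2: Calculate each tier's proportion:
  premium: 40/133 = 30.08% → 150.38
  standard: 41/133 = 30.83% → 154.14
  vip: 52/133 = 39.10% → 195.49
Step 3: Verify: sum of allocations ≈ 500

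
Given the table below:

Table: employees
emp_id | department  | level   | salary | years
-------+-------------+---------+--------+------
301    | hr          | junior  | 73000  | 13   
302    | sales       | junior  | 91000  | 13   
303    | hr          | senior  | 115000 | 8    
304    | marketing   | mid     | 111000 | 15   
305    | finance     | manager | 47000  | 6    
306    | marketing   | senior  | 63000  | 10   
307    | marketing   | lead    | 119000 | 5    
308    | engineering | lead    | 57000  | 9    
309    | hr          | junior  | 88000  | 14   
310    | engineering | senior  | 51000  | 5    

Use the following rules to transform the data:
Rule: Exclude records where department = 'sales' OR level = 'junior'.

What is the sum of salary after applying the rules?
563000

Step 1: Find records where department = 'sales' OR level = 'junior'
Step 2: 3 records match, summing to 252000
Step 3: Original sum: 815000
Step 4: Remaining sum = 815000 - 252000 = 563000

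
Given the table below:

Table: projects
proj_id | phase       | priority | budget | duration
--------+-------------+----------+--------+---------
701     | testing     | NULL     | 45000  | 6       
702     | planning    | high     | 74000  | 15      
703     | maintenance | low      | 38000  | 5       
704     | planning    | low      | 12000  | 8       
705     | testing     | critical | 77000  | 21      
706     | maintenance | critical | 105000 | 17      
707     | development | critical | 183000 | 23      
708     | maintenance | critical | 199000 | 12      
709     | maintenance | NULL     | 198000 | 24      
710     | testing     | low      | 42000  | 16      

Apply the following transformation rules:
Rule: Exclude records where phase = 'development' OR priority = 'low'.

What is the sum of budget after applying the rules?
698000

Step 1: Find records where phase = 'development' OR priority = 'low'
Step 2: 4 records match, summing to 275000
Step 3: Original sum: 973000
Step 4: Remaining sum = 973000 - 275000 = 698000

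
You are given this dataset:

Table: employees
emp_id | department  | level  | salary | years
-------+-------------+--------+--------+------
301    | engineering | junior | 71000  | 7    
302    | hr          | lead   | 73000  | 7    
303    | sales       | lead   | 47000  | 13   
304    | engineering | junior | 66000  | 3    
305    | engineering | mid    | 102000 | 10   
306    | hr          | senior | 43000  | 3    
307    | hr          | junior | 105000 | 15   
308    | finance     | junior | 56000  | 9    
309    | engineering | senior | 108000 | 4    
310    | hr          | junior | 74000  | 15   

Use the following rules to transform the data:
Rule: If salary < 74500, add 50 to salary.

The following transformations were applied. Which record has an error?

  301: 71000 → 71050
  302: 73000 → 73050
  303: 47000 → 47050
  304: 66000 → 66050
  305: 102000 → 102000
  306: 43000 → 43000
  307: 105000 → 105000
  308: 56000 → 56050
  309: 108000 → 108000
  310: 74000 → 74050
Record 306 has an error. The correct transformed value should be 43050, not 43000.

Step 1: Check each record against the rule
Step 2: Record 306 has salary = 43000
Step 3: Since 43000 < 74500, the bonus should have been applied
Step 4: Correct value = 43050, but claimed value = 43000
Conclusion: Record 306 has the error.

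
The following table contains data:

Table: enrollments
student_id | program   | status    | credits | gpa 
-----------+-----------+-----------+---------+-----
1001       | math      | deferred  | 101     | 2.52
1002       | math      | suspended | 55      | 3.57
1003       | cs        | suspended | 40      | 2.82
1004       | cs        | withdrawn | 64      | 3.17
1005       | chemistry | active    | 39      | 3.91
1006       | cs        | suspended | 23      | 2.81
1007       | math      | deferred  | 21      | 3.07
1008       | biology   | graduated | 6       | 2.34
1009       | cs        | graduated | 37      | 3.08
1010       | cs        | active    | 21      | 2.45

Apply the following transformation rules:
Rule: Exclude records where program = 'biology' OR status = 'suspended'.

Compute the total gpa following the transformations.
18.2

Step 1: Find records where program = 'biology' OR status = 'suspended'
Step 2: 4 records match, summing to 11.54
Step 3: Original sum: 29.74
Step 4: Remaining sum = 29.74 - 11.54 = 18.2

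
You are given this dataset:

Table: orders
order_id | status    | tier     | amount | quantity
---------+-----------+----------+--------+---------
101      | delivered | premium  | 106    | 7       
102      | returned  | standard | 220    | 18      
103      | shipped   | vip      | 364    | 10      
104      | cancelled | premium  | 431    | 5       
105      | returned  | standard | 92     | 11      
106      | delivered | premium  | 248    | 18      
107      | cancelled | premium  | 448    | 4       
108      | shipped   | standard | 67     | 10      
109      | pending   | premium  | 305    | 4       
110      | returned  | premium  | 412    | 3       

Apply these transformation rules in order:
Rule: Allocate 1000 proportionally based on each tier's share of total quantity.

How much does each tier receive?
premium: 455.56, standard: 433.33, vip: 111.11

Step 1: Calculate total quantity = 90
Step 2: Calculate each tier's proportion:
  premium: 41/90 = 45.56% → 455.56
  standard: 39/90 = 43.33% → 433.33
  vip: 10/90 = 11.11% → 111.11
Step 3: Verify: sum of allocations ≈ 1000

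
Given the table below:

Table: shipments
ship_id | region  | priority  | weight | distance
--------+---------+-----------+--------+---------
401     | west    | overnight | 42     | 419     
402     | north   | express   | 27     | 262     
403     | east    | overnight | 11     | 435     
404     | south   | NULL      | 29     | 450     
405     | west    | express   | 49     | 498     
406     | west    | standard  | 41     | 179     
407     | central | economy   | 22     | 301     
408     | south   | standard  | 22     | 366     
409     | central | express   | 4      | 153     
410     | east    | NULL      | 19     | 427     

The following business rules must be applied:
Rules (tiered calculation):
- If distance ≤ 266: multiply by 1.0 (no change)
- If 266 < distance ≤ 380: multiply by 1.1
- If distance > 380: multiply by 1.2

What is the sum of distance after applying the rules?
4002.5

Step 1: Tier 1 (distance ≤ 266): 3 records, sum = 594 × 1.0 = 594.0
Step 2: Tier 2 (266 < distance ≤ 380): 2 records, sum = 667 × 1.1 = 733.7
Step 3: Tier 3 (distance > 380): 5 records, sum = 2229 × 1.2 = 2674.8
Step 4: Final sum = 594.0 + 733.7 + 2674.8 = 4002.5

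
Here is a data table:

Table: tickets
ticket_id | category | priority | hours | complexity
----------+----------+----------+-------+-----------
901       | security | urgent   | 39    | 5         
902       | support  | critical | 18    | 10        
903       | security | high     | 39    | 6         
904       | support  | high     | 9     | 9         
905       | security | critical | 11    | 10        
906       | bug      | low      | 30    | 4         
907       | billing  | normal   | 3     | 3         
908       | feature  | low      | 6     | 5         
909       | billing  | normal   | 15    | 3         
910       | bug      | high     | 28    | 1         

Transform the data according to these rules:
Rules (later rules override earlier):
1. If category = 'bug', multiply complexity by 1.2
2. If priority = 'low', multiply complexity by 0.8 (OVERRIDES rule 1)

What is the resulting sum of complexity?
54.4

Step 1: Rule 2 takes priority for records with priority = 'low'
  - 2 records: 9 × 0.8 = 7.2
Step 2: Rule 1 applies to remaining records with category = 'bug'
  - 1 records: 1 × 1.2 = 1.2
Step 3: Other records unchanged: 46
Step 4: Final sum = 7.2 + 1.2 + 46 = 54.4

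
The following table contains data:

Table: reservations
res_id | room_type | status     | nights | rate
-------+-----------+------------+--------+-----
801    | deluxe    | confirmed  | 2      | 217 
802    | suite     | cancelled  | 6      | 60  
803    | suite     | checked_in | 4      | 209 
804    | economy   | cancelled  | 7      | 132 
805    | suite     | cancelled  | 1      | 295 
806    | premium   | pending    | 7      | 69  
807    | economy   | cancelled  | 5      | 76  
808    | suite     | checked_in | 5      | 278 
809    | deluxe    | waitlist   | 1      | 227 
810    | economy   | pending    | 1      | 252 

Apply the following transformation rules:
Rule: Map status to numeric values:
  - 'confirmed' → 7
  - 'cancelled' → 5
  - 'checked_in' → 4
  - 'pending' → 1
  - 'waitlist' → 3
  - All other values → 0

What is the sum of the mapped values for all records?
40

Step 1: Apply mapping to each record
Step 2: Count by status:
  'confirmed': 1 records × 7 = 7
  'cancelled': 4 records × 5 = 20
  'checked_in': 2 records × 4 = 8
  'pending': 2 records × 1 = 2
  'waitlist': 1 records × 3 = 3
Step 3: Sum all mapped values = 40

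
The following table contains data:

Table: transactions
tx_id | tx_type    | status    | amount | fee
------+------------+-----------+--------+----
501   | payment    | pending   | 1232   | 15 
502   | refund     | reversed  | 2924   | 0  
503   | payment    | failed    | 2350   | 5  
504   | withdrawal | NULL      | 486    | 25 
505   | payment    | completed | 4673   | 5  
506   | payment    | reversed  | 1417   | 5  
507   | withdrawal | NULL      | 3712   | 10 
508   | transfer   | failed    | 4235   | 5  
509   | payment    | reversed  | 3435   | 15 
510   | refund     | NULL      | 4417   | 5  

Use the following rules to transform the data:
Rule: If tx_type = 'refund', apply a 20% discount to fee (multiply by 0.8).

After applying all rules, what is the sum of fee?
89.0

Step 1: Records with tx_type = 'refund' have total fee = 5
Step 2: Apply multiplier: 5 × 0.8 = 4.0
Step 3: Other records total: 85
Step 4: Final sum = 4.0 + 85 = 89.0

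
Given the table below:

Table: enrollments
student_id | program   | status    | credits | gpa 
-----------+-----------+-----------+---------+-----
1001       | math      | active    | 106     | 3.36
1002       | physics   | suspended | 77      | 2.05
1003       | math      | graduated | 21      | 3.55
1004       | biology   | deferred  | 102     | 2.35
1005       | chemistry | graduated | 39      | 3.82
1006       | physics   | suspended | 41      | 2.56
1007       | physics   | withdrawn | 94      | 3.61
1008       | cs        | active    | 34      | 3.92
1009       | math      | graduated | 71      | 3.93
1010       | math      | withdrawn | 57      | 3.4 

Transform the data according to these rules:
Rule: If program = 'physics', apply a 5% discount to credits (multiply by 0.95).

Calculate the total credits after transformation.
631.4

Step 1: Records with program = 'physics' have total credits = 212
Step 2: Apply multiplier: 212 × 0.95 = 201.4
Step 3: Other records total: 430
Step 4: Final sum = 201.4 + 430 = 631.4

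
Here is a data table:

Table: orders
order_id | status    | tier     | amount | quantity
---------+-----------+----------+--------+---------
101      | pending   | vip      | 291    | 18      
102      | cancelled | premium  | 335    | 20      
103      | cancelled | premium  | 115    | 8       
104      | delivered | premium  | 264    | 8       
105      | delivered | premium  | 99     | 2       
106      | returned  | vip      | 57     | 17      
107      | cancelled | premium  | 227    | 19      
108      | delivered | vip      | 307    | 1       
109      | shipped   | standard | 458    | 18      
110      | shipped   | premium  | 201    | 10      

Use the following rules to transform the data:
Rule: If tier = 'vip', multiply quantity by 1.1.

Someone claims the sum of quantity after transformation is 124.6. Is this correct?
Yes, the result is correct.

Step 1: Calculate the correct sum after transformation
Step 2: Apply multiplier 1.1 to records where tier = 'vip'
Step 3: Correct result = 124.6
Step 4: Claimed result = 124.6
Step 5: 124.6 = 124.6 ✓
Conclusion: The claimed result is correct.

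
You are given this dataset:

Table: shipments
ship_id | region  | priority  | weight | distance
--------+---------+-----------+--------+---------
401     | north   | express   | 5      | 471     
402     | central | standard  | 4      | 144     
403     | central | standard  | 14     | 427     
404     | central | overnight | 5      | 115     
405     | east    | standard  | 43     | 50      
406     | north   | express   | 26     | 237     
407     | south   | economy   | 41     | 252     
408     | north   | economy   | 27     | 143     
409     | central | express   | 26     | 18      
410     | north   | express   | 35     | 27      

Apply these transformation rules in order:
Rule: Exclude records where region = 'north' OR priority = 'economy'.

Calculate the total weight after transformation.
92

Step 1: Find records where region = 'north' OR priority = 'economy'
Step 2: 5 records match, summing to 134
Step 3: Original sum: 226
Step 4: Remaining sum = 226 - 134 = 92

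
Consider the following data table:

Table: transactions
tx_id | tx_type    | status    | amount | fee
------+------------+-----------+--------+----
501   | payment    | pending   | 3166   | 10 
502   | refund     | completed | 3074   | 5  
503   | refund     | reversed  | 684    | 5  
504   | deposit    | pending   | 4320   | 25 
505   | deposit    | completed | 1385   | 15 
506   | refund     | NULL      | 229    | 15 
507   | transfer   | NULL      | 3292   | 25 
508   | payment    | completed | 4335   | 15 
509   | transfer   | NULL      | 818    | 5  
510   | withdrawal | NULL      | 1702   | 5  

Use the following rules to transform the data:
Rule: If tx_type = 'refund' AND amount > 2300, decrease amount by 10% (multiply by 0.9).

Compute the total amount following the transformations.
22697.6

Step 1: Find records where tx_type = 'refund' AND amount > 2300
Step 2: 1 records match, summing to 3074
Step 3: After multiplier: 3074 × 0.9 = 2766.6
Step 4: Unaffected records sum: 19931
Step 5: Final sum = 2766.6 + 19931 = 22697.6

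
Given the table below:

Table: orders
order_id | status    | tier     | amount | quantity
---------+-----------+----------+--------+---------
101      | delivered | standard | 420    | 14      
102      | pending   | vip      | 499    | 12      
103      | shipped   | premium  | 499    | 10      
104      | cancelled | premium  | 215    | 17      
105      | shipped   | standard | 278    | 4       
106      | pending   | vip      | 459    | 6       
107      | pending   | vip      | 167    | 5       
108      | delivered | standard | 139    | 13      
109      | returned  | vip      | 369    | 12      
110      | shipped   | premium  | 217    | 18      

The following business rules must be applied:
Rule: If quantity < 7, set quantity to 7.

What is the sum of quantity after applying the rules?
117

Step 1: 3 records have quantity < 7
Step 2: These records originally summed to 15
Step 3: After setting to minimum: 3 × 7 = 21
Step 4: Unaffected records sum: 96
Step 5: Final sum = 21 + 96 = 117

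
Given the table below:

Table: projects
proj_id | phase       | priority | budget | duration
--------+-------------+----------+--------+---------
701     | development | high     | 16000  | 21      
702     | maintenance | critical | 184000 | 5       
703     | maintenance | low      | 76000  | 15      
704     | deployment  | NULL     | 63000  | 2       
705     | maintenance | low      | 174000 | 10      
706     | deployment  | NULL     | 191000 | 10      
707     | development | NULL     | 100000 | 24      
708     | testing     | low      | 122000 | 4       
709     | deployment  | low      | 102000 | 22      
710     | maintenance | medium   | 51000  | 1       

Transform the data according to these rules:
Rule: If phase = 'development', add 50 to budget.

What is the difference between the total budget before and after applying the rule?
100

Step 1: Original sum of budget = 1079000
Step 2: 2 records have phase = 'development'
Step 3: Each affected record changes by 50
Step 4: Total change = 2 × 50 = 100
Step 5: New sum = 1079000 + 100 = 1079100
Step 6: Difference = |1079100 - 1079000| = 100
        (Sum increased by 100)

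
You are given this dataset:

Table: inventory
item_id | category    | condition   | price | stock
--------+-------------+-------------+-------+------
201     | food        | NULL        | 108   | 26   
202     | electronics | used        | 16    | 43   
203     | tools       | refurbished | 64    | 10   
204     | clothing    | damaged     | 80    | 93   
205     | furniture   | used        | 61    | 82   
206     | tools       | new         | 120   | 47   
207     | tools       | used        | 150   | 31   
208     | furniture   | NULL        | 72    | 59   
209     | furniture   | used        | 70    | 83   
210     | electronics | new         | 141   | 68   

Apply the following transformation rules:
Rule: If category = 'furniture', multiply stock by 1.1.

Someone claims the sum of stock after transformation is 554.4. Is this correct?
No, the correct result is 564.4.

Step 1: Calculate the correct sum after transformation
Step 2: Apply multiplier 1.1 to records where category = 'furniture'
Step 3: Correct result = 564.4
Step 4: Claimed result = 554.4
Step 5: 564.4 ≠ 554.4
Conclusion: The claimed result is incorrect. The correct answer is 564.4.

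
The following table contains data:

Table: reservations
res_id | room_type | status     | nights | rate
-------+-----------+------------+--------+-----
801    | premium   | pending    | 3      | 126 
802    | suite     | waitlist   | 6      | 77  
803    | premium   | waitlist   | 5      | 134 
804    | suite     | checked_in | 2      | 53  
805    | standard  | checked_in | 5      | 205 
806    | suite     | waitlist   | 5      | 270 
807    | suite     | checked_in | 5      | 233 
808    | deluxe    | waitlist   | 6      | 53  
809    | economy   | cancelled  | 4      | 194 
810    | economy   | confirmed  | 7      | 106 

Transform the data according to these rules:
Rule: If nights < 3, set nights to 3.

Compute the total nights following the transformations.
49

Step 1: 1 records have nights < 3
Step 2: These records originally summed to 2
Step 3: After setting to minimum: 1 × 3 = 3
Step 4: Unaffected records sum: 46
Step 5: Final sum = 3 + 46 = 49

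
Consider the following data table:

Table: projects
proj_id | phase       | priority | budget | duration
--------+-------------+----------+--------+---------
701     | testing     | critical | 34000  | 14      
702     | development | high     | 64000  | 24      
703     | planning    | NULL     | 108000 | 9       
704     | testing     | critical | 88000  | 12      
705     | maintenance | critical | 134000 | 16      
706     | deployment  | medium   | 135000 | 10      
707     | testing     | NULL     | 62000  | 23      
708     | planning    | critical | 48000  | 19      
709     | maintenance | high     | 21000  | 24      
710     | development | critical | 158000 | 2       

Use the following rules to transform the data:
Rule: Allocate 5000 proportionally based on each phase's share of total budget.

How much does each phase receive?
deployment: 792.25, development: 1302.82, maintenance: 909.62, planning: 915.49, testing: 1079.81

Step 1: Calculate total budget = 852000
Step 2: Calculate each phase's proportion:
  deployment: 135000/852000 = 15.85% → 792.25
  development: 222000/852000 = 26.06% → 1302.82
  maintenance: 155000/852000 = 18.19% → 909.62
  planning: 156000/852000 = 18.31% → 915.49
  testing: 184000/852000 = 21.60% → 1079.81
Step 3: Verify: sum of allocations ≈ 5000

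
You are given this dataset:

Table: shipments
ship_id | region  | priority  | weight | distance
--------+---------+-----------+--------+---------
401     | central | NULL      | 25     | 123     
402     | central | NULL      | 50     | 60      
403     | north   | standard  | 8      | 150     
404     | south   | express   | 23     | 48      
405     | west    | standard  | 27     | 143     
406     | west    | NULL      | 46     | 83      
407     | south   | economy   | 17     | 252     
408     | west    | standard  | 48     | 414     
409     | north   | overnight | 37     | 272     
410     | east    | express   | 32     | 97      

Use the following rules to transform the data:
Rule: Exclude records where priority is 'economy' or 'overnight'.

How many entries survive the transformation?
8

Step 1: Count records to exclude
  - 1 (economy) + 1 (overnight) = 2 records
Step 2: Total records: 10
Step 3: Remaining = 10 - 2 = 8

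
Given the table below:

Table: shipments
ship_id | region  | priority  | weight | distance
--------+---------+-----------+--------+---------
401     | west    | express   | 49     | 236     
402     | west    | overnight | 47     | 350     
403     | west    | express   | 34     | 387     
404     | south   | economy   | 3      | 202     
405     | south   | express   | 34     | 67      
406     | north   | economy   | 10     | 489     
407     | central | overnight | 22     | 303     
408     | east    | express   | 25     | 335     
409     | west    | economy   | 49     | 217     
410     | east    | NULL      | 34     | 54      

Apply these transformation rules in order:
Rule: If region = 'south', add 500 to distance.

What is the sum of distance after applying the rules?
3640

Step 1: Count records where region = 'south': 2
Step 2: Total bonus added: 2 × 500 = 1000
Step 3: Original sum of distance: 2640
Step 4: Final sum = 2640 + 1000 = 3640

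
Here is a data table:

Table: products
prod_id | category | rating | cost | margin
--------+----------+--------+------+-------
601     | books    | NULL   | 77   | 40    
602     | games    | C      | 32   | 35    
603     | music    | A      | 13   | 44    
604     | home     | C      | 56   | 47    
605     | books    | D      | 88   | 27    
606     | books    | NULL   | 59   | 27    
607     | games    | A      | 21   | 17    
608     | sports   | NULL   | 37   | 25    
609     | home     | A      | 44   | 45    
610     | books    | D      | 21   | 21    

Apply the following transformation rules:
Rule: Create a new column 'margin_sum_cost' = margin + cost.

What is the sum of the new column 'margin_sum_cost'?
776

Step 1: For each record, compute margin + cost
Example calculations:
  40 + 77 = 117
  35 + 32 = 67
  44 + 13 = 57
  ...
Step 2: Sum all derived values
Step 3: Total = 776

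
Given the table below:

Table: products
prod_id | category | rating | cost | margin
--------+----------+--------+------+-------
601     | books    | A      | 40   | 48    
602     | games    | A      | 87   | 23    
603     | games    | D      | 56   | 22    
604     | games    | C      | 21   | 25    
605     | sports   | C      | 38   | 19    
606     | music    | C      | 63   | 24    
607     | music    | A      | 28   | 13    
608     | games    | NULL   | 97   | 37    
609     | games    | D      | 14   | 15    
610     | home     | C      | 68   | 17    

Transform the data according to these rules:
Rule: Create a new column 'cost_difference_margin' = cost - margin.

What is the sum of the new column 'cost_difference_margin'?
269

Step 1: For each record, compute cost - margin
Example calculations:
  40 - 48 = -8
  87 - 23 = 64
  56 - 22 = 34
  ...
Step 2: Sum all derived values
Step 3: Total = 269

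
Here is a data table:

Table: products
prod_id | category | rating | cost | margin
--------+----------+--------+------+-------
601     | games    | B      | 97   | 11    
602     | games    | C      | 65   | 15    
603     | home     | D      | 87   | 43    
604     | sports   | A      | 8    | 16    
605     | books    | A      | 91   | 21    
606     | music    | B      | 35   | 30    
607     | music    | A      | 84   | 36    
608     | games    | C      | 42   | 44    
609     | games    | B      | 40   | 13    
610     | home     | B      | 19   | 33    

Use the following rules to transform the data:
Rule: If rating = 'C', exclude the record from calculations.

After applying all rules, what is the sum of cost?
461

Step 1: Identify records where rating = 'C'
Step 2: The excluded records sum to 107
Step 3: Original total cost = 568
Step 4: Remaining total = 568 - 107 = 461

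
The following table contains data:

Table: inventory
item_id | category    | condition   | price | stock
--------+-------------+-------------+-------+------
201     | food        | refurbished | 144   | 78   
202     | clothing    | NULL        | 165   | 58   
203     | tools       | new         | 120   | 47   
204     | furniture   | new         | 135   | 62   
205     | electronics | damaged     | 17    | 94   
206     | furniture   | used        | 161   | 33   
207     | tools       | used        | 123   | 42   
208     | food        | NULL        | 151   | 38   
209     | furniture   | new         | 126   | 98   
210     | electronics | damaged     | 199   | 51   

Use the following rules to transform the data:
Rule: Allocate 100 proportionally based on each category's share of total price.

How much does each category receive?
clothing: 12.3, electronics: 16.11, food: 22.0, furniture: 31.47, tools: 18.12

Step 1: Calculate total price = 1341
Step 2: Calculate each category's proportion:
  clothing: 165/1341 = 12.30% → 12.3
  electronics: 216/1341 = 16.11% → 16.11
  food: 295/1341 = 22.00% → 22.0
  furniture: 422/1341 = 31.47% → 31.47
  tools: 243/1341 = 18.12% → 18.12
Step 3: Verify: sum of allocations ≈ 100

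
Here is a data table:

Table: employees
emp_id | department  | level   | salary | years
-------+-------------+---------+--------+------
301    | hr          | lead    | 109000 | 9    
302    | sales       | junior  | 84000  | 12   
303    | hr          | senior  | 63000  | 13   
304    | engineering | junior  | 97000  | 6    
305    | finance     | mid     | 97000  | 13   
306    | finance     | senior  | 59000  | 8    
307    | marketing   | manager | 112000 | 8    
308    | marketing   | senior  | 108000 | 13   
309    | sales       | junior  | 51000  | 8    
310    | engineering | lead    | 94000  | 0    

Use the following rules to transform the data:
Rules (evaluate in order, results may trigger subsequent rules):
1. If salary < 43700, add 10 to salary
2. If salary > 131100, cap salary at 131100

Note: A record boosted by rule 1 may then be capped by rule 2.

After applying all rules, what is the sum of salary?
874000

Step 1: Apply rule 1 to records with salary < 43700
  - 0 records get bonus of 10
  - Of these, 0 records then exceed 131100 and get capped
Step 2: Apply rule 2 to records with salary > 131100
  - 0 records (original) are capped
Step 3: Calculate final sum = 874000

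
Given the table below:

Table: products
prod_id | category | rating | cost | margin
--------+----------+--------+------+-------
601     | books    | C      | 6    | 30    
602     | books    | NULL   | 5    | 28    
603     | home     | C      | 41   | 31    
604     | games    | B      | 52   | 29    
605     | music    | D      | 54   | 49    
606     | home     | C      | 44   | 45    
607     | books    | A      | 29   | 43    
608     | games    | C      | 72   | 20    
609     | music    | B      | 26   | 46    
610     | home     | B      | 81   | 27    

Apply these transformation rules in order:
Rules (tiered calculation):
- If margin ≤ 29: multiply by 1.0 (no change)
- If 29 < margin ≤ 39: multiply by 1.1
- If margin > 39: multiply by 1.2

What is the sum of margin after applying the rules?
390.7

Step 1: Tier 1 (margin ≤ 29): 4 records, sum = 104 × 1.0 = 104.0
Step 2: Tier 2 (29 < margin ≤ 39): 2 records, sum = 61 × 1.1 = 67.1
Step 3: Tier 3 (margin > 39): 4 records, sum = 183 × 1.2 = 219.6
Step 4: Final sum = 104.0 + 67.1 + 219.6 = 390.7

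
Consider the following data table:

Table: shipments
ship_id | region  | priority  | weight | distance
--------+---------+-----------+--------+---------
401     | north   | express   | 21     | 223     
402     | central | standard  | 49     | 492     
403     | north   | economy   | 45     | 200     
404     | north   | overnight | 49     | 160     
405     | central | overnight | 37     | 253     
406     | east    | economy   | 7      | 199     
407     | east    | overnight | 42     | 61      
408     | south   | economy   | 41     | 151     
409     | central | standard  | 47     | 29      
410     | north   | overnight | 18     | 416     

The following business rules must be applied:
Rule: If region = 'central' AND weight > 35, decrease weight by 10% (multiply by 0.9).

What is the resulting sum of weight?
342.7

Step 1: Find records where region = 'central' AND weight > 35
Step 2: 3 records match, summing to 133
Step 3: After multiplier: 133 × 0.9 = 119.7
Step 4: Unaffected records sum: 223
Step 5: Final sum = 119.7 + 223 = 342.7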